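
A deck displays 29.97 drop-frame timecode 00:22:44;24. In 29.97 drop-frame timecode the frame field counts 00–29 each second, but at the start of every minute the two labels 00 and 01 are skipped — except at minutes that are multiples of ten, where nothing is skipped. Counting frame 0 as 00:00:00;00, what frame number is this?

40904

As if non-drop at 30 labels/s: (0 × 3600 + 22 × 60 + 44) × 30 + 24 = 40944.
Minute boundaries passed: 22; those not divisible by 10: 22 − 2 = 20; dropped labels = 2 × 20 = 40.
Actual frame index = 40944 − 40 = 40904.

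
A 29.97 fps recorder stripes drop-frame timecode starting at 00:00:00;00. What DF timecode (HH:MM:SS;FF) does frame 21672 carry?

00:12:03;04

Each 10-minute DF block holds 10 × 60 × 30 − 9 × 2 = 17982 frames. 21672 ÷ 17982 → 1 full block, remainder 3690.
Within the partial block the first minute is 1800 frames and each further minute 1798, so 2 further minute boundaries passed. Total skipped labels = 18 × 1 + 2 × 2 = 22.
Non-drop label index = 21672 + 22 = 21694; at 30 labels/s that is 00:12:03:04, i.e. DF 00:12:03;04.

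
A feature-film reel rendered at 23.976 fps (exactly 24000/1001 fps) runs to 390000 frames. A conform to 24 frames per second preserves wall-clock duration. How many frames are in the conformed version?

Target frames = source frames × (target rate / source rate) = 390000 × (24)/(24000/1001) = 390000 × 1001/1000 = 390390.

390390 frames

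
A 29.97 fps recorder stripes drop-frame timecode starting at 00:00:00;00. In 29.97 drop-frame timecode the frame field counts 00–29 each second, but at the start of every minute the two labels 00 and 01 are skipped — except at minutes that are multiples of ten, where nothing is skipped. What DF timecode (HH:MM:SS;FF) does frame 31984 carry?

Ten DF minutes hold 17982 frames, so frame 31984 lies in block 1 (frames 17982–35963) with 14002 frames into that block.
The block's first minute is 1800 frames and the rest 1798 each; 14002 frames reaches minute 7, so 1 × 18 + 7 × 2 = 32 labels have been skipped so far.
Adding those back, label number 31984 + 32 = 32016 at 30 labels/s is 1067 s + 6 f = 0 h 17 min 47 s frame 6, i.e. 00:17:47;06.

00:17:47;06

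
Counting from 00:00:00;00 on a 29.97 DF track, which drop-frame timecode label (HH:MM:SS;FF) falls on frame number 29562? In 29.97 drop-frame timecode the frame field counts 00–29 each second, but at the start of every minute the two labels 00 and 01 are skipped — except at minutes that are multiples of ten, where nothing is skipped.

00:16:26;12

Each 10-minute DF block holds 10 × 60 × 30 − 9 × 2 = 17982 frames. 29562 ÷ 17982 → 1 full block, remainder 11580.
Within the partial block the first minute is 1800 frames and each further minute 1798, so 6 further minute boundaries passed. Total skipped labels = 18 × 1 + 2 × 6 = 30.
Non-drop label index = 29562 + 30 = 29592; at 30 labels/s that is 00:16:26:12, i.e. DF 00:16:26;12.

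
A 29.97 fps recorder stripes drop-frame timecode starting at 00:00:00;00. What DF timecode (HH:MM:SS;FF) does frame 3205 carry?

Ten DF minutes hold 17982 frames, so frame 3205 lies in block 0 (frames 0–17981) with 3205 frames into that block.
The block's first minute is 1800 frames and the rest 1798 each; 3205 frames reaches minute 1, so 0 × 18 + 1 × 2 = 2 labels have been skipped so far.
Adding those back, label number 3205 + 2 = 3207 at 30 labels/s is 106 s + 27 f = 0 h 1 min 46 s frame 27, i.e. 00:01:46;27.

00:01:46;27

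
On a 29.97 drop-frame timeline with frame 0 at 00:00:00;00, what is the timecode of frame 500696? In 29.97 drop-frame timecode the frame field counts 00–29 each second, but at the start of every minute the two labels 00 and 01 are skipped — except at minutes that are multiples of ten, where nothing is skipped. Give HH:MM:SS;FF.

04:38:26;18

Each 10-minute DF block holds 10 × 60 × 30 − 9 × 2 = 17982 frames. 500696 ÷ 17982 → 27 full blocks, remainder 15182.
Within the partial block the first minute is 1800 frames and each further minute 1798, so 8 further minute boundaries passed. Total skipped labels = 18 × 27 + 2 × 8 = 502.
Non-drop label index = 500696 + 502 = 501198; at 30 labels/s that is 04:38:26:18, i.e. DF 04:38:26;18.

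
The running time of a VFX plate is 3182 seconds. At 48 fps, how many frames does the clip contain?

152736 frames

Frames = 3182 × 48 = 152736.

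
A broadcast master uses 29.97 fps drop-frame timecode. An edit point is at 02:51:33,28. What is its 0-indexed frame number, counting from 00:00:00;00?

As if non-drop at 30 labels/s: (2 × 3600 + 51 × 60 + 33) × 30 + 28 = 308818.
Minute boundaries passed: 171; those not divisible by 10: 171 − 17 = 154; dropped labels = 2 × 154 = 308.
Actual frame index = 308818 − 308 = 308510.

308510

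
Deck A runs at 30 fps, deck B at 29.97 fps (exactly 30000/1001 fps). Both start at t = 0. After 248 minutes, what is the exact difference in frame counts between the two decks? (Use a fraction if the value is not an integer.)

446400/1001 frames

248 min = 14880 s.
A emits 30 × 14880 = 446400 frames; B emits 30000/1001 × 14880 = 446400000/1001.
Difference = 446400/1001 frames (≈ 445.9540); B is behind A.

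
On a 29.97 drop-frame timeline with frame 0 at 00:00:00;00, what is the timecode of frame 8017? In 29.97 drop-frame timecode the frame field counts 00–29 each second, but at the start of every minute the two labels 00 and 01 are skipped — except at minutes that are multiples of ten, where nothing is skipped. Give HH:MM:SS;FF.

00:04:27;15

Ten DF minutes hold 17982 frames, so frame 8017 lies in block 0 (frames 0–17981) with 8017 frames into that block.
The block's first minute is 1800 frames and the rest 1798 each; 8017 frames reaches minute 4, so 0 × 18 + 4 × 2 = 8 labels have been skipped so far.
Adding those back, label number 8017 + 8 = 8025 at 30 labels/s is 267 s + 15 f = 0 h 4 min 27 s frame 15, i.e. 00:04:27;15.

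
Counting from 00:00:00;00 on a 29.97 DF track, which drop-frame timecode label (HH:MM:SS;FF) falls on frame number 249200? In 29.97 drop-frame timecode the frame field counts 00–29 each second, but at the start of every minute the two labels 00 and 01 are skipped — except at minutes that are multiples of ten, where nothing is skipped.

02:18:35;00

Each 10-minute DF block holds 10 × 60 × 30 − 9 × 2 = 17982 frames. 249200 ÷ 17982 → 13 full blocks, remainder 15434.
Within the partial block the first minute is 1800 frames and each further minute 1798, so 8 further minute boundaries passed. Total skipped labels = 18 × 13 + 2 × 8 = 250.
Non-drop label index = 249200 + 250 = 249450; at 30 labels/s that is 02:18:35:00, i.e. DF 02:18:35;00.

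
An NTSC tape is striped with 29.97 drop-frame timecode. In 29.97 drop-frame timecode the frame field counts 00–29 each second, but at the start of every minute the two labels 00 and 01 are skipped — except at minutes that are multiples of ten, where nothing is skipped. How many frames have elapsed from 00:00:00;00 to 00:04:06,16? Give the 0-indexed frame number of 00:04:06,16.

As if non-drop at 30 labels/s: (0 × 3600 + 4 × 60 + 6) × 30 + 16 = 7396.
Minute boundaries passed: 4; those not divisible by 10: 4 − 0 = 4; dropped labels = 2 × 4 = 8.
Actual frame index = 7396 − 8 = 7388.

7388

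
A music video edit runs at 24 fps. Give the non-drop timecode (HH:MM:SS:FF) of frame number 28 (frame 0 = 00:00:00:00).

28 ÷ 24 = 1 full seconds, remainder 4 frames.
1 s = 0 h 0 min 1 s.
Timecode: 00:00:01:04.

00:00:01:04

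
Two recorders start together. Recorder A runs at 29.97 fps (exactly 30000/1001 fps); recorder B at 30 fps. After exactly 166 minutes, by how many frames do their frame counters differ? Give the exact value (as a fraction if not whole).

166 min = 9960 s.
A emits 30000/1001 × 9960 = 298800000/1001 frames; B emits 30 × 9960 = 298800.
Difference = 298800/1001 frames (≈ 298.5015); B is ahead of A.

298800/1001 frames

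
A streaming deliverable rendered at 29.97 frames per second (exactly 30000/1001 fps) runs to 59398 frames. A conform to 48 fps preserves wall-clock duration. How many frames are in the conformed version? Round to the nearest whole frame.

95132 frames

Frames at target rate = 59398 × (48) / (30000/1001) = 59457398/625 ≈ 95131.837.
Nearest whole frame: 95132.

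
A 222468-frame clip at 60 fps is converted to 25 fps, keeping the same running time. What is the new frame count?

92695 frames

Frames at target rate = 222468 × (25) / (60) = 92695.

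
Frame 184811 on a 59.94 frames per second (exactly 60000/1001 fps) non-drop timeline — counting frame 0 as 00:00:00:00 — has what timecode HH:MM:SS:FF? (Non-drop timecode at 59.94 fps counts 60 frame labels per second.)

184811 ÷ 60 = 3080 full seconds, remainder 11 frames.
3080 s = 0 h 51 min 20 s.
Timecode: 00:51:20:11.

00:51:20:11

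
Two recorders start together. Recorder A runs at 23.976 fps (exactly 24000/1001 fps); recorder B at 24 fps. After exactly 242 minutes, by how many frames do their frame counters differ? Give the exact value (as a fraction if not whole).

31680/91 frames

242 min = 14520 s.
A emits 24000/1001 × 14520 = 31680000/91 frames; B emits 24 × 14520 = 348480.
Difference = 31680/91 frames (≈ 348.1319); B is ahead of A.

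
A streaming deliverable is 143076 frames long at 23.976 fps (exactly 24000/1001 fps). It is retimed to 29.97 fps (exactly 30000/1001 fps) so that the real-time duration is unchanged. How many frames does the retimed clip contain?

178845 frames

Target frames = source frames × (target rate / source rate) = 143076 × (30000/1001)/(24000/1001) = 143076 × 5/4 = 178845.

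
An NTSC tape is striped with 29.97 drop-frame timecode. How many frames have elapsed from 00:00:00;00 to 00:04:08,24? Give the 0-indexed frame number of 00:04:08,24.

7456

As if non-drop at 30 labels/s: (0 × 3600 + 4 × 60 + 8) × 30 + 24 = 7464.
Minute boundaries passed: 4; those not divisible by 10: 4 − 0 = 4; dropped labels = 2 × 4 = 8.
Actual frame index = 7464 − 8 = 7456.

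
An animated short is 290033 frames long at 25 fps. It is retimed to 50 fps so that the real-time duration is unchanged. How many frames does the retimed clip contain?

580066 frames

Target frames = source frames × (target rate / source rate) = 290033 × (50)/(25) = 290033 × 2 = 580066.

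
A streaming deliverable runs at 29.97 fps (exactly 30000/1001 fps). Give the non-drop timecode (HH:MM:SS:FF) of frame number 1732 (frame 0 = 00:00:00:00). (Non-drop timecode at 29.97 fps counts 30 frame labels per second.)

1732 ÷ 30 = 57 full seconds, remainder 22 frames.
57 s = 0 h 0 min 57 s.
Timecode: 00:00:57:22.

00:00:57:22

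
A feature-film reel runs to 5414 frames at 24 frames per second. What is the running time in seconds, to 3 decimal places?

225.583 seconds

Running time = 5414 × 1/24 = 2707/12 s ≈ 225.583 s.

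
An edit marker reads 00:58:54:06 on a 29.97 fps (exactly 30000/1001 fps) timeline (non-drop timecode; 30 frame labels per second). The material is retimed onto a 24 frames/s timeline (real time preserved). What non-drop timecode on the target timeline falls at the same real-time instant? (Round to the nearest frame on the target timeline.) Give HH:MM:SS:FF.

Source frame index: (0×3600 + 58×60 + 54) × 30 + 6 = 106026.
Real time: 106026 / (30000/1001) = 17688671/5000 s.
Target frame: (17688671/5000) × (24) = 53066013/625 ≈ 84905.621 → 84906.
At 24 labels/s: frame 84906 → 00:58:57:18.

00:58:57:18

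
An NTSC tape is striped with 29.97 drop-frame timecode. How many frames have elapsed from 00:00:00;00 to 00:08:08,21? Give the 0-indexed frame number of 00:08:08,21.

As if non-drop at 30 labels/s: (0 × 3600 + 8 × 60 + 8) × 30 + 21 = 14661.
Minute boundaries passed: 8; those not divisible by 10: 8 − 0 = 8; dropped labels = 2 × 8 = 16.
Actual frame index = 14661 − 16 = 14645.

14645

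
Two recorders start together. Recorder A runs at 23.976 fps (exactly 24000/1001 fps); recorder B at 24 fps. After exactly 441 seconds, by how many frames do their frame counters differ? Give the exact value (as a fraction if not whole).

1512/143 frames

A emits 24000/1001 × 441 = 1512000/143 frames; B emits 24 × 441 = 10584.
Difference = 1512/143 frames (≈ 10.5734); B is ahead of A.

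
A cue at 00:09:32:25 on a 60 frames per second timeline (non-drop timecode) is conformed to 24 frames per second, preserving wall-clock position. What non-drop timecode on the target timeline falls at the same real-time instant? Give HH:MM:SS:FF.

Source frame index: (0×3600 + 9×60 + 32) × 60 + 25 = 34345.
Real time: 34345 / (60) = 6869/12 s.
Target frame: (6869/12) × (24) = 13738.
At 24 labels/s: frame 13738 → 00:09:32:10.

00:09:32:10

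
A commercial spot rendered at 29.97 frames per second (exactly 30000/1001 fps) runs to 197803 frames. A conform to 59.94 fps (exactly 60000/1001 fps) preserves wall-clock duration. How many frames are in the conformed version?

Target frames = source frames × (target rate / source rate) = 197803 × (60000/1001)/(30000/1001) = 197803 × 2 = 395606.

395606 frames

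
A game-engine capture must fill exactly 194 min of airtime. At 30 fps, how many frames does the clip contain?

194 min = 11640 s.
Frames = 11640 × 30 = 349200.

349200 frames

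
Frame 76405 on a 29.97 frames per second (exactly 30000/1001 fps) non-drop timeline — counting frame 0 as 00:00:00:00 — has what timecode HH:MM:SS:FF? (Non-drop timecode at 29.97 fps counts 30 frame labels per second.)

00:42:26:25

76405 ÷ 30 = 2546 full seconds, remainder 25 frames.
2546 s = 0 h 42 min 26 s.
Timecode: 00:42:26:25.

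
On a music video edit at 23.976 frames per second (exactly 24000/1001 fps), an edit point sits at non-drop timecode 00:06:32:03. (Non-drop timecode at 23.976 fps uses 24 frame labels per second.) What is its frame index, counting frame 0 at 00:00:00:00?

Total seconds to the label: (0 × 3600 + 6 × 60 + 32) = 392.
Frame index = 392 × 24 + 3 = 9411.

frame 9411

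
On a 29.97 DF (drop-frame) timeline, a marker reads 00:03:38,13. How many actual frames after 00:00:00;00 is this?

6547

Complete 10-minute blocks: 0, each 17982 frames → 0.
Remaining 3 whole minutes in the current block: 1800 + 2 × 1798 = 5396 frames.
Within the current minute: 38 × 30 + 13 − 2 = 1151 (labels ;00/;01 skipped at this minute). Total = 0 + 5396 + 1151 = 6547.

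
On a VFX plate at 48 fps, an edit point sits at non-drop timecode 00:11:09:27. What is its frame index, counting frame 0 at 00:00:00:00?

Total seconds to the label: (0 × 3600 + 11 × 60 + 9) = 669.
Frame index = 669 × 48 + 27 = 32139.

32139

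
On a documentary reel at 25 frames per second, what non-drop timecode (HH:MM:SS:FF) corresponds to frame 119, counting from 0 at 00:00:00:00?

119 ÷ 25 = 4 full seconds, remainder 19 frames.
4 s = 0 h 0 min 4 s.
Timecode: 00:00:04:19.

00:00:04:19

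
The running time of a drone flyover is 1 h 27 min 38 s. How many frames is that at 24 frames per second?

1 h 27 min 38 s = 5258 s.
Frames = 5258 × 24 = 126192.

126192 frames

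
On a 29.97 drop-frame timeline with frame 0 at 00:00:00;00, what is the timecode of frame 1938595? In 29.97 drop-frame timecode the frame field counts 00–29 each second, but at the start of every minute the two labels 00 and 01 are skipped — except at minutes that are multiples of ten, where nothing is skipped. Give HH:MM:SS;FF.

Each 10-minute DF block holds 10 × 60 × 30 − 9 × 2 = 17982 frames. 1938595 ÷ 17982 → 107 full blocks, remainder 14521.
Within the partial block the first minute is 1800 frames and each further minute 1798, so 8 further minute boundaries passed. Total skipped labels = 18 × 107 + 2 × 8 = 1942.
Non-drop label index = 1938595 + 1942 = 1940537; at 30 labels/s that is 17:58:04:17, i.e. DF 17:58:04;17.

17:58:04;17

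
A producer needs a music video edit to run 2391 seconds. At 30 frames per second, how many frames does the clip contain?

71730 frames

Frames = 2391 × 30 = 71730.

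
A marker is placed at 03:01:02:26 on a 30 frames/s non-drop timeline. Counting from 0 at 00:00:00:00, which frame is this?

Total seconds to the label: (3 × 3600 + 1 × 60 + 2) = 10862.
Frame index = 10862 × 30 + 26 = 325886.

frame 325886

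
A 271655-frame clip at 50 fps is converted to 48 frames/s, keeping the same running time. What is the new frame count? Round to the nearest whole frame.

Frames at target rate = 271655 × (48) / (50) = 1303944/5 ≈ 260788.800.
Nearest whole frame: 260789.

260789 frames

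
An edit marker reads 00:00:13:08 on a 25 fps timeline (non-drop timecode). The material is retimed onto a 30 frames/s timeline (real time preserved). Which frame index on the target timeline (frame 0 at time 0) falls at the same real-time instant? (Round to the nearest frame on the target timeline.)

Source frame index: (0×3600 + 0×60 + 13) × 25 + 8 = 333.
Real time: 333 / (25) = 333/25 s.
Target frame: (333/25) × (30) = 1998/5 ≈ 399.600 → 400.

frame 400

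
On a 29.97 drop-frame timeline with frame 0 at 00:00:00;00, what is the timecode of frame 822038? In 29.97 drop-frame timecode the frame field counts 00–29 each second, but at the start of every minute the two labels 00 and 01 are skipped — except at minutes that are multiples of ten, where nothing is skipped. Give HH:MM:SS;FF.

07:37:08;22

Ten DF minutes hold 17982 frames, so frame 822038 lies in block 45 (frames 809190–827171) with 12848 frames into that block.
The block's first minute is 1800 frames and the rest 1798 each; 12848 frames reaches minute 7, so 45 × 18 + 7 × 2 = 824 labels have been skipped so far.
Adding those back, label number 822038 + 824 = 822862 at 30 labels/s is 27428 s + 22 f = 7 h 37 min 8 s frame 22, i.e. 07:37:08;22.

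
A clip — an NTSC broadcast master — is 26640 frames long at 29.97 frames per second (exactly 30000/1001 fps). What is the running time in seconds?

Running time = 26640 / (30000/1001) = 888.888 s.

888.888 seconds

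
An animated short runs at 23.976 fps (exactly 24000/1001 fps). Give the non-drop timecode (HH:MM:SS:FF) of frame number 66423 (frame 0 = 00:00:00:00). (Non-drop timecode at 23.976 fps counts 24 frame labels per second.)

00:46:07:15

66423 ÷ 24 = 2767 full seconds, remainder 15 frames.
2767 s = 0 h 46 min 7 s.
Timecode: 00:46:07:15.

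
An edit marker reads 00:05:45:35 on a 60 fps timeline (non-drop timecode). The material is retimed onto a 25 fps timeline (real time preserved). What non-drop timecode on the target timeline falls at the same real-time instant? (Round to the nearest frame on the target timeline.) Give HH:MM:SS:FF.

Source frame index: (0×3600 + 5×60 + 45) × 60 + 35 = 20735.
Real time: 20735 / (60) = 4147/12 s.
Target frame: (4147/12) × (25) = 103675/12 ≈ 8639.583 → 8640.
At 25 labels/s: frame 8640 → 00:05:45:15.

00:05:45:15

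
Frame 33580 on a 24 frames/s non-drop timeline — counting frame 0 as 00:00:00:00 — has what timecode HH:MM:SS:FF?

00:23:19:04

33580 ÷ 24 = 1399 full seconds, remainder 4 frames.
1399 s = 0 h 23 min 19 s.
Timecode: 00:23:19:04.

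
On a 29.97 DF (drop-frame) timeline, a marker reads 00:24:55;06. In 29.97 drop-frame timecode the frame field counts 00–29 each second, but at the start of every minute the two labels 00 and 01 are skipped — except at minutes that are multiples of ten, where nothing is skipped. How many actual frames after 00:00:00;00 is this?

As if non-drop at 30 labels/s: (0 × 3600 + 24 × 60 + 55) × 30 + 6 = 44856.
Minute boundaries passed: 24; those not divisible by 10: 24 − 2 = 22; dropped labels = 2 × 22 = 44.
Actual frame index = 44856 − 44 = 44812.

44812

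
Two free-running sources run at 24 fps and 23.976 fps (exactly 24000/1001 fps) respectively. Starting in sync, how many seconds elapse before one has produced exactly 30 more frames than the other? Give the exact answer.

1251.25 seconds

The gap grows by |24000/1001 − 24| = 24/1001 frames per second.
Time for a 30-frame gap: 30 ÷ (24/1001) = 1251.25 s.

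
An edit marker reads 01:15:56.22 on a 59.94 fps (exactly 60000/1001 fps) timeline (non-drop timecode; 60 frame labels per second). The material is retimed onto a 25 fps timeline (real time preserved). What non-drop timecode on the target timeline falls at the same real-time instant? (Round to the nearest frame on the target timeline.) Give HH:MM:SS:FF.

Source frame index: (1×3600 + 15×60 + 56) × 60 + 22 = 273382.
Real time: 273382 / (60000/1001) = 136827691/30000 s.
Target frame: (136827691/30000) × (25) = 136827691/1200 ≈ 114023.076 → 114023.
At 25 labels/s: frame 114023 → 01:16:00:23.

01:16:00:23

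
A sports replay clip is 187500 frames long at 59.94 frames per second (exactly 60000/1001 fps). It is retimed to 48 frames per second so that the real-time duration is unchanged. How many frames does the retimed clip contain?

Target frames = source frames × (target rate / source rate) = 187500 × (48)/(60000/1001) = 187500 × 1001/1250 = 150150.

150150 frames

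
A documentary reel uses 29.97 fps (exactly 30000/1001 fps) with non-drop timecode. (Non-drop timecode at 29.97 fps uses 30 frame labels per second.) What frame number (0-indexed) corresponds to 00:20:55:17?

Total seconds to the label: (0 × 3600 + 20 × 60 + 55) = 1255.
Frame index = 1255 × 30 + 17 = 37667.

37667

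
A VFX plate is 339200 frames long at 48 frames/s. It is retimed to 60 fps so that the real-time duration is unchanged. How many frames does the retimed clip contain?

Target frames = source frames × (target rate / source rate) = 339200 × (60)/(48) = 339200 × 5/4 = 424000.

424000 frames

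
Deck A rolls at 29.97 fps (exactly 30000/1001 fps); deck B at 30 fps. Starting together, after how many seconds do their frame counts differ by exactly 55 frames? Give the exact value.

11011/6 seconds

The gap grows by |30 − 30000/1001| = 30/1001 frames per second.
Time for a 55-frame gap: 55 ÷ (30/1001) = 11011/6 s.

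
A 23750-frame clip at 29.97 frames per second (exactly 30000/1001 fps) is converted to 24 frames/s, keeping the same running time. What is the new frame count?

19019 frames

Target frames = source frames × (target rate / source rate) = 23750 × (24)/(30000/1001) = 23750 × 1001/1250 = 19019.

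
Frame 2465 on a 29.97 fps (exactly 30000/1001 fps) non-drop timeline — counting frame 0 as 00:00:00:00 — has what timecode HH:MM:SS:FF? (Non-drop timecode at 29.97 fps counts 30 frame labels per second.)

2465 ÷ 30 = 82 full seconds, remainder 5 frames.
82 s = 0 h 1 min 22 s.
Timecode: 00:01:22:05.

00:01:22:05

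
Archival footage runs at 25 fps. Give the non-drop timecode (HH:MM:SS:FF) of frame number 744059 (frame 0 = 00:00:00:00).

744059 ÷ 25 = 29762 full seconds, remainder 9 frames.
29762 s = 8 h 16 min 2 s.
Timecode: 08:16:02:09.

08:16:02:09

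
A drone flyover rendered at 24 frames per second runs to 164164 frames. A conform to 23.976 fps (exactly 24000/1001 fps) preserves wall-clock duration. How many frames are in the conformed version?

164000 frames

Target frames = source frames × (target rate / source rate) = 164164 × (24000/1001)/(24) = 164164 × 1000/1001 = 164000.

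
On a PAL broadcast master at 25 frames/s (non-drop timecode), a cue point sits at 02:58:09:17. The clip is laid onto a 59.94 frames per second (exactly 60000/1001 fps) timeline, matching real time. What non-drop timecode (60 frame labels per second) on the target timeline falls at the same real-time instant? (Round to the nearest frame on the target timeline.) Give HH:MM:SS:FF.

02:57:59:00

Source frame index: (2×3600 + 58×60 + 9) × 25 + 17 = 267242.
Real time: 267242 / (25) = 267242/25 s.
Target frame: (267242/25) × (60000/1001) = 641380800/1001 ≈ 640740.060 → 640740.
At 60 labels/s: frame 640740 → 02:57:59:00.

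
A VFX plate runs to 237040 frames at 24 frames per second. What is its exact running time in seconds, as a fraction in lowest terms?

Running time = 237040 ÷ (24) = 237040 × 1/24 = 29630/3 s.

29630/3 seconds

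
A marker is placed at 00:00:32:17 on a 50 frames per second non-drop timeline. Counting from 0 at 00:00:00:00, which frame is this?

Total seconds to the label: (0 × 3600 + 0 × 60 + 32) = 32.
Frame index = 32 × 50 + 17 = 1617.

1617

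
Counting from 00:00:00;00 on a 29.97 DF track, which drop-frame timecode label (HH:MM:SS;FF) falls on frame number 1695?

00:00:56;15

Each 10-minute DF block holds 10 × 60 × 30 − 9 × 2 = 17982 frames. 1695 ÷ 17982 → 0 full blocks, remainder 1695.
Within the partial block the first minute is 1800 frames and each further minute 1798, so 0 further minute boundaries passed. Total skipped labels = 18 × 0 + 2 × 0 = 0.
Non-drop label index = 1695 + 0 = 1695; at 30 labels/s that is 00:00:56:15, i.e. DF 00:00:56;15.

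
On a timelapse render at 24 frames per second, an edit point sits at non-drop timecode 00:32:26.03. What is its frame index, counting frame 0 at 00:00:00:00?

Total seconds to the label: (0 × 3600 + 32 × 60 + 26) = 1946.
Frame index = 1946 × 24 + 3 = 46707.

frame 46707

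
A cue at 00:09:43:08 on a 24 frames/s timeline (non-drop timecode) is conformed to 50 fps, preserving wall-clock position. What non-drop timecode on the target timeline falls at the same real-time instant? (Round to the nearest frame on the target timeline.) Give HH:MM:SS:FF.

Source frame index: (0×3600 + 9×60 + 43) × 24 + 8 = 14000.
Real time: 14000 / (24) = 1750/3 s.
Target frame: (1750/3) × (50) = 87500/3 ≈ 29166.667 → 29167.
At 50 labels/s: frame 29167 → 00:09:43:17.

00:09:43:17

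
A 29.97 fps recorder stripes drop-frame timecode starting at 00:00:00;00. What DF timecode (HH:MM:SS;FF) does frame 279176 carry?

Ten DF minutes hold 17982 frames, so frame 279176 lies in block 15 (frames 269730–287711) with 9446 frames into that block.
The block's first minute is 1800 frames and the rest 1798 each; 9446 frames reaches minute 5, so 15 × 18 + 5 × 2 = 280 labels have been skipped so far.
Adding those back, label number 279176 + 280 = 279456 at 30 labels/s is 9315 s + 6 f = 2 h 35 min 15 s frame 6, i.e. 02:35:15;06.

02:35:15;06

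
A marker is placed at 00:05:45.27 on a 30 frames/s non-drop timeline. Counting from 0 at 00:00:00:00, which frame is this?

Total seconds to the label: (0 × 3600 + 5 × 60 + 45) = 345.
Frame index = 345 × 30 + 27 = 10377.

10377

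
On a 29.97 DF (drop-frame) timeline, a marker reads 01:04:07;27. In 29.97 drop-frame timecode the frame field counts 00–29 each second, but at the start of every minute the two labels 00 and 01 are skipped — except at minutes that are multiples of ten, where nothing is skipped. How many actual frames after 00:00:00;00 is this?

Complete 10-minute blocks: 6, each 17982 frames → 107892.
Remaining 4 whole minutes in the current block: 1800 + 3 × 1798 = 7194 frames.
Within the current minute: 7 × 30 + 27 − 2 = 235 (labels ;00/;01 skipped at this minute). Total = 107892 + 7194 + 235 = 115321.

115321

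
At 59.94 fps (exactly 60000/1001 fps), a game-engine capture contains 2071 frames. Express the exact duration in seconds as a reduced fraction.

2073071/60000 seconds

Running time = 2071 ÷ (60000/1001) = 2071 × 1001/60000 = 2073071/60000 s.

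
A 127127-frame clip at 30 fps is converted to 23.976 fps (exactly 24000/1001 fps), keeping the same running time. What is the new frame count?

Target frames = source frames × (target rate / source rate) = 127127 × (24000/1001)/(30) = 127127 × 800/1001 = 101600.

101600 frames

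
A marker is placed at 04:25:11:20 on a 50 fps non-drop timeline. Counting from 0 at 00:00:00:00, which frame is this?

Total seconds to the label: (4 × 3600 + 25 × 60 + 11) = 15911.
Frame index = 15911 × 50 + 20 = 795570.

frame 795570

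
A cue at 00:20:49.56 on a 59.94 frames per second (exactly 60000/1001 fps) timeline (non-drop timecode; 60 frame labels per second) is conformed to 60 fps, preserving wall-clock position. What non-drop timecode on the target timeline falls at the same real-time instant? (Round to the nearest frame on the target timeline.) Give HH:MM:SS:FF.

00:20:51:11

Source frame index: (0×3600 + 20×60 + 49) × 60 + 56 = 74996.
Real time: 74996 / (60000/1001) = 18767749/15000 s.
Target frame: (18767749/15000) × (60) = 18767749/250 ≈ 75070.996 → 75071.
At 60 labels/s: frame 75071 → 00:20:51:11.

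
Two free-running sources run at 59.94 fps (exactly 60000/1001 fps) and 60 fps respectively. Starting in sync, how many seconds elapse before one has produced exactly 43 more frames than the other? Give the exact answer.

43043/60 seconds

The gap grows by |60 − 60000/1001| = 60/1001 frames per second.
Time for a 43-frame gap: 43 ÷ (60/1001) = 43043/60 s.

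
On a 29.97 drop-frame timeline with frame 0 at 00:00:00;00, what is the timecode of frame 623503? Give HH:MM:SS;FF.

05:46:44;07

Each 10-minute DF block holds 10 × 60 × 30 − 9 × 2 = 17982 frames. 623503 ÷ 17982 → 34 full blocks, remainder 12115.
Within the partial block the first minute is 1800 frames and each further minute 1798, so 6 further minute boundaries passed. Total skipped labels = 18 × 34 + 2 × 6 = 624.
Non-drop label index = 623503 + 624 = 624127; at 30 labels/s that is 05:46:44:07, i.e. DF 05:46:44;07.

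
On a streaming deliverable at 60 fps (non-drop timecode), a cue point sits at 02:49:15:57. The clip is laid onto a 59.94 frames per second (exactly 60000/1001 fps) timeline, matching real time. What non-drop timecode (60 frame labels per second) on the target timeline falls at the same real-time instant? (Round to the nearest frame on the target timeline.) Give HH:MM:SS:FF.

Source frame index: (2×3600 + 49×60 + 15) × 60 + 57 = 609357.
Real time: 609357 / (60) = 203119/20 s.
Target frame: (203119/20) × (60000/1001) = 87051000/143 ≈ 608748.252 → 608748.
At 60 labels/s: frame 608748 → 02:49:05:48.

02:49:05:48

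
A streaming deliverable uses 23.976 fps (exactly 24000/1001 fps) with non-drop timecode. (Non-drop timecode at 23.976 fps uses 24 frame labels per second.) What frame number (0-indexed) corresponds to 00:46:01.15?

Total seconds to the label: (0 × 3600 + 46 × 60 + 1) = 2761.
Frame index = 2761 × 24 + 15 = 66279.

66279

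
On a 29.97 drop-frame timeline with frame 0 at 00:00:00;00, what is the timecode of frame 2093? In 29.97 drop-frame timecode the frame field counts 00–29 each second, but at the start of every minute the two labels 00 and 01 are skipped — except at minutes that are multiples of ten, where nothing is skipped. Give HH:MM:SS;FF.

00:01:09;25

Ten DF minutes hold 17982 frames, so frame 2093 lies in block 0 (frames 0–17981) with 2093 frames into that block.
The block's first minute is 1800 frames and the rest 1798 each; 2093 frames reaches minute 1, so 0 × 18 + 1 × 2 = 2 labels have been skipped so far.
Adding those back, label number 2093 + 2 = 2095 at 30 labels/s is 69 s + 25 f = 0 h 1 min 9 s frame 25, i.e. 00:01:09;25.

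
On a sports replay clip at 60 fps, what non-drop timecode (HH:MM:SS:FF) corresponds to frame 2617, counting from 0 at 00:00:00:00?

2617 ÷ 60 = 43 full seconds, remainder 37 frames.
43 s = 0 h 0 min 43 s.
Timecode: 00:00:43:37.

00:00:43:37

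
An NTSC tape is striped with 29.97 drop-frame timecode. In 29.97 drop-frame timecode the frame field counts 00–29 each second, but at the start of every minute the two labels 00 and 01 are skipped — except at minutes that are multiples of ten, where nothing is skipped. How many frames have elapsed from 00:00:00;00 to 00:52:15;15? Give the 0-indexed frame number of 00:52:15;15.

As if non-drop at 30 labels/s: (0 × 3600 + 52 × 60 + 15) × 30 + 15 = 94065.
Minute boundaries passed: 52; those not divisible by 10: 52 − 5 = 47; dropped labels = 2 × 47 = 94.
Actual frame index = 94065 − 94 = 93971.

93971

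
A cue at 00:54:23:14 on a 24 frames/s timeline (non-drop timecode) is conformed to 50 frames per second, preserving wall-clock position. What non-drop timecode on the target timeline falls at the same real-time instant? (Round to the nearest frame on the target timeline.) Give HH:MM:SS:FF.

Source frame index: (0×3600 + 54×60 + 23) × 24 + 14 = 78326.
Real time: 78326 / (24) = 39163/12 s.
Target frame: (39163/12) × (50) = 979075/6 ≈ 163179.167 → 163179.
At 50 labels/s: frame 163179 → 00:54:23:29.

00:54:23:29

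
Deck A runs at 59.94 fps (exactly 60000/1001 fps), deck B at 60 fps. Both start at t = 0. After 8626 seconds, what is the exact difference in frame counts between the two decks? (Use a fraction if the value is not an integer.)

A emits 60000/1001 × 8626 = 517560000/1001 frames; B emits 60 × 8626 = 517560.
Difference = 517560/1001 frames (≈ 517.0430); B is ahead of A.

517560/1001 frames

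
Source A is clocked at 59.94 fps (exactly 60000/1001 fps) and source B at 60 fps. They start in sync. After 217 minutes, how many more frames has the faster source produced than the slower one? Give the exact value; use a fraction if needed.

111600/143 frames

217 min = 13020 s.
A emits 60000/1001 × 13020 = 111600000/143 frames; B emits 60 × 13020 = 781200.
Difference = 111600/143 frames (≈ 780.4196); B is ahead of A.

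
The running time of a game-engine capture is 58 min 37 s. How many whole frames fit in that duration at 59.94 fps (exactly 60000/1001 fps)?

210809 frames

58 min 37 s = 3517 s.
Frames = 3517 × 60000/1001 = 211020000/1001 ≈ 210809.1908.
Complete frames: 210809.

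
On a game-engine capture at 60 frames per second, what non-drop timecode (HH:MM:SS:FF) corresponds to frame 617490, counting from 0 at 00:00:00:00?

02:51:31:30

617490 ÷ 60 = 10291 full seconds, remainder 30 frames.
10291 s = 2 h 51 min 31 s.
Timecode: 02:51:31:30.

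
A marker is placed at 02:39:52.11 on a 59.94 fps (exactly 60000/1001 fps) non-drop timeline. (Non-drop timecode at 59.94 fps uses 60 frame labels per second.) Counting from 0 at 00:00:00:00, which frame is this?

575531

Total seconds to the label: (2 × 3600 + 39 × 60 + 52) = 9592.
Frame index = 9592 × 60 + 11 = 575531.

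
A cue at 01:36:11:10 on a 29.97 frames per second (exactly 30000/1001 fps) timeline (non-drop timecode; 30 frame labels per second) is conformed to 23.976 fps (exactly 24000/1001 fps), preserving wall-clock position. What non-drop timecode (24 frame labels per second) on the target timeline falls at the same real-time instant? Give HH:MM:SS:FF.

Source frame index: (1×3600 + 36×60 + 11) × 30 + 10 = 173140.
Real time: 173140 / (30000/1001) = 8665657/1500 s.
Target frame: (8665657/1500) × (24000/1001) = 138512.
At 24 labels/s: frame 138512 → 01:36:11:08.

01:36:11:08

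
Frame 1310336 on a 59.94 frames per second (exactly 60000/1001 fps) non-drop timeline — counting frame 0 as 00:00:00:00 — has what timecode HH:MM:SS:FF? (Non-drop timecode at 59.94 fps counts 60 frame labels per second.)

06:03:58:56

1310336 ÷ 60 = 21838 full seconds, remainder 56 frames.
21838 s = 6 h 3 min 58 s.
Timecode: 06:03:58:56.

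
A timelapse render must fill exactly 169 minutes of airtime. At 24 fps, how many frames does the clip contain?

243360 frames

169 min = 10140 s.
Frames = 10140 × 24 = 243360.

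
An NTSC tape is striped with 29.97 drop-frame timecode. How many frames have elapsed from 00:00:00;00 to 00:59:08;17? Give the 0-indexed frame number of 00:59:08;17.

106349

Complete 10-minute blocks: 5, each 17982 frames → 89910.
Remaining 9 whole minutes in the current block: 1800 + 8 × 1798 = 16184 frames.
Within the current minute: 8 × 30 + 17 − 2 = 255 (labels ;00/;01 skipped at this minute). Total = 89910 + 16184 + 255 = 106349.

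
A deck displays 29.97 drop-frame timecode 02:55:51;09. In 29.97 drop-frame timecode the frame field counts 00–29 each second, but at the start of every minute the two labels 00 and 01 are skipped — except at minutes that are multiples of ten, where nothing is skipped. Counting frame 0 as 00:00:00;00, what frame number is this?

Complete 10-minute blocks: 17, each 17982 frames → 305694.
Remaining 5 whole minutes in the current block: 1800 + 4 × 1798 = 8992 frames.
Within the current minute: 51 × 30 + 9 − 2 = 1537 (labels ;00/;01 skipped at this minute). Total = 305694 + 8992 + 1537 = 316223.

316223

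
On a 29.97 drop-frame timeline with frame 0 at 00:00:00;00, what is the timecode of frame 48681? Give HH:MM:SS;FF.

Ten DF minutes hold 17982 frames, so frame 48681 lies in block 2 (frames 35964–53945) with 12717 frames into that block.
The block's first minute is 1800 frames and the rest 1798 each; 12717 frames reaches minute 7, so 2 × 18 + 7 × 2 = 50 labels have been skipped so far.
Adding those back, label number 48681 + 50 = 48731 at 30 labels/s is 1624 s + 11 f = 0 h 27 min 4 s frame 11, i.e. 00:27:04;11.

00:27:04;11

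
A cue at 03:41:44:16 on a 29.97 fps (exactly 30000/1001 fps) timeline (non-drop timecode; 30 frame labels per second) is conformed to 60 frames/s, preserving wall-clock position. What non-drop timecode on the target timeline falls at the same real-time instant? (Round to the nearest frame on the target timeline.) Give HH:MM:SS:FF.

Source frame index: (3×3600 + 41×60 + 44) × 30 + 16 = 399136.
Real time: 399136 / (30000/1001) = 24970946/1875 s.
Target frame: (24970946/1875) × (60) = 99883784/125 ≈ 799070.272 → 799070.
At 60 labels/s: frame 799070 → 03:41:57:50.

03:41:57:50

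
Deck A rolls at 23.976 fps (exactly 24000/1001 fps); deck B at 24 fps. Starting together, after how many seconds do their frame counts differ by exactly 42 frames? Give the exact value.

The gap grows by |24 − 24000/1001| = 24/1001 frames per second.
Time for a 42-frame gap: 42 ÷ (24/1001) = 1751.75 s.

1751.75 seconds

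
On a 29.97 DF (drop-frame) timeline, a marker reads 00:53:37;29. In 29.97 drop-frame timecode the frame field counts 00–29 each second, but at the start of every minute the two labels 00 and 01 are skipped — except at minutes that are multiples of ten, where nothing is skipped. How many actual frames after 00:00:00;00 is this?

96443

Complete 10-minute blocks: 5, each 17982 frames → 89910.
Remaining 3 whole minutes in the current block: 1800 + 2 × 1798 = 5396 frames.
Within the current minute: 37 × 30 + 29 − 2 = 1137 (labels ;00/;01 skipped at this minute). Total = 89910 + 5396 + 1137 = 96443.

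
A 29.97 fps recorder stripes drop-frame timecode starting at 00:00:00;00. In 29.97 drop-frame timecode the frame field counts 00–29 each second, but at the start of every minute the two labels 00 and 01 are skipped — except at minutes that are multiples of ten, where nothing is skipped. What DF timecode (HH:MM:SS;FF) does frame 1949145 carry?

18:03:56;15

Ten DF minutes hold 17982 frames, so frame 1949145 lies in block 108 (frames 1942056–1960037) with 7089 frames into that block.
The block's first minute is 1800 frames and the rest 1798 each; 7089 frames reaches minute 3, so 108 × 18 + 3 × 2 = 1950 labels have been skipped so far.
Adding those back, label number 1949145 + 1950 = 1951095 at 30 labels/s is 65036 s + 15 f = 18 h 3 min 56 s frame 15, i.e. 18:03:56;15.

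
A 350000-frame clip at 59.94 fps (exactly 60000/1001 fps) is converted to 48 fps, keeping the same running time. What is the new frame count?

280280 frames

Target frames = source frames × (target rate / source rate) = 350000 × (48)/(60000/1001) = 350000 × 1001/1250 = 280280.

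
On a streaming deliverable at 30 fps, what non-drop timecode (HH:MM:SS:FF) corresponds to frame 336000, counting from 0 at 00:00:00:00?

336000 ÷ 30 = 11200 full seconds, remainder 0 frames.
11200 s = 3 h 6 min 40 s.
Timecode: 03:06:40:00.

03:06:40:00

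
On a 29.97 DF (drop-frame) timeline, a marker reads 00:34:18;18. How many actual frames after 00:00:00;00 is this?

As if non-drop at 30 labels/s: (0 × 3600 + 34 × 60 + 18) × 30 + 18 = 61758.
Minute boundaries passed: 34; those not divisible by 10: 34 − 3 = 31; dropped labels = 2 × 31 = 62.
Actual frame index = 61758 − 62 = 61696.

61696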